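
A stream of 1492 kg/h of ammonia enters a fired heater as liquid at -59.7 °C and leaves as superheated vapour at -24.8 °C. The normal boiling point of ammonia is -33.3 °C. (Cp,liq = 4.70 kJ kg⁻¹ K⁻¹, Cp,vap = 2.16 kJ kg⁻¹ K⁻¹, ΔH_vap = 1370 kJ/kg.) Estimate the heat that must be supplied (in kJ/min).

Q = 37600 kJ/min

liquid -59.7→-33.3 °C: 124.08 kJ/kg
vaporisation at -33.3 °C: 1370 kJ/kg
vapour -33.3→-24.8 °C: 18.36 kJ/kg
Δh = 124.08 + 1370 + 18.36 = 1512.4 kJ/kg
Q = ṁ·Δh = 1492 kg/h × 1512.4 kJ/kg = 2.2566e+06 kJ/h
|Q| = 626.82 kW = 37609 kJ/min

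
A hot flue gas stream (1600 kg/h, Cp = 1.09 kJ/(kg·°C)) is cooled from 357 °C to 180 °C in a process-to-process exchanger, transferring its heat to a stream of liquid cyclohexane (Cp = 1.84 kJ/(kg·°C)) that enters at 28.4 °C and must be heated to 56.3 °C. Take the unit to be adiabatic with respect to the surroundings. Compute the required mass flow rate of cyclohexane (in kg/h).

Heat released by hot stream: Q = 1600 × 1.09 × (357 − 180) = 308690 kJ/h
Energy balance on cold side (adiabatic exchanger): Q = ṁ_c·Cp_c·(T_c,out − T_c,in)
ṁ_c = 308690 / [1.84 × (56.3 − 28.4)] = 6013.1 kg/h

ṁ_c = 6010 kg/h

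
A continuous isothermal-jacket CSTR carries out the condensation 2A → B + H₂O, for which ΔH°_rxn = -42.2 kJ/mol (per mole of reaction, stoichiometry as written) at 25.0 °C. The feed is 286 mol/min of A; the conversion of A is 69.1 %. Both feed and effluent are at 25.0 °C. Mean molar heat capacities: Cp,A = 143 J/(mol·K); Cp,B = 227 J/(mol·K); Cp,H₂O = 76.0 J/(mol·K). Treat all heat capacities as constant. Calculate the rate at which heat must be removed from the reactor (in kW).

Extent of reaction ξ = 0.691 × 286 / 2 = 98.813 mol/min
Reaction term: ξ·ΔH°_rxn = 98.813 × -42.2 = -4169.9 kJ/min
Q = ΔH = -4169.9 kJ/min = -69.498 kW
Heat removed = 69.498 kW

Q_out = 69.5 kW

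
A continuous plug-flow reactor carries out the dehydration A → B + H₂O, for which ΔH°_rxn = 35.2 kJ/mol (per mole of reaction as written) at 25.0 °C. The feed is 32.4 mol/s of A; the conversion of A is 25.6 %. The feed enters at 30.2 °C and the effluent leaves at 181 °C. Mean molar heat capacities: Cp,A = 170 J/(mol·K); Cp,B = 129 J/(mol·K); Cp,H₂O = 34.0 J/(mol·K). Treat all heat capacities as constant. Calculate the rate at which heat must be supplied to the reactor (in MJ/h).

Q_in = 4010 MJ/h

Extent of reaction ξ = 0.256 × 32.4 = 8.2944 mol/s
Reaction term: ξ·ΔH°_rxn = 8.2944 × 35.2 = 291.96 kJ/s
Sensible, feed 30.2→25 °C: -28.642 kJ/s
Outlet flows (mol/s): A 24.106, B 8.2944, H₂O 8.2944
Sensible, products 25→181 °C: 850.19 kJ/s
Q = ΔH = 1113.5 kJ/s = 1113.5 kW
Heat supplied = 4008.6 MJ/h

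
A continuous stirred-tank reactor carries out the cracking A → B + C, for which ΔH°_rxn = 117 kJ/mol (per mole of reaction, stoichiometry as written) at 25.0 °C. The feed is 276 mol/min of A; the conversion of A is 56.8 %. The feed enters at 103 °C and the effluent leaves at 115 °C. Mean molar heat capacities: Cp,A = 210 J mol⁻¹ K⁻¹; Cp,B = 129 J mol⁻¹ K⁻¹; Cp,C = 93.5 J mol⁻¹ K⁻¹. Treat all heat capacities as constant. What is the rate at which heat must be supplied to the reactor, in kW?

Extent of reaction ξ = 0.568 × 276 = 156.77 mol/min
Reaction term: ξ·ΔH°_rxn = 156.77 × 117 = 18342 kJ/min
Sensible, feed 103→25 °C: -4520.9 kJ/min
Outlet flows (mol/min): A 119.23, B 156.77, C 156.77
Sensible, products 25→115 °C: 5392.8 kJ/min
Q = ΔH = 19214 kJ/min = 320.23 kW
Heat supplied = 320.23 kW

Q_in = 320 kW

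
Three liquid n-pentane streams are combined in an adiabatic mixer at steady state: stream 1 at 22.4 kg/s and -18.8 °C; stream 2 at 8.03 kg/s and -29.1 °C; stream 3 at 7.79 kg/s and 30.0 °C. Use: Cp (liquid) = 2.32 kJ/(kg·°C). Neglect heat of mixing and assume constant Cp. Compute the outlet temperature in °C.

Energy balance with Q = 0: Σ ṁᵢCp,ᵢ(T_out − Tᵢ) = 0
Σ ṁᵢCp,ᵢTᵢ = 22.4×2.32×-18.8 + 8.03×2.32×-29.1 + 7.79×2.32×30.0 = -976.94
Σ ṁᵢCp,ᵢ = 22.4×2.32 + 8.03×2.32 + 7.79×2.32 = 88.67
T_out = -976.94 / 88.67 = -11.018 °C

T_out = -11.0 °C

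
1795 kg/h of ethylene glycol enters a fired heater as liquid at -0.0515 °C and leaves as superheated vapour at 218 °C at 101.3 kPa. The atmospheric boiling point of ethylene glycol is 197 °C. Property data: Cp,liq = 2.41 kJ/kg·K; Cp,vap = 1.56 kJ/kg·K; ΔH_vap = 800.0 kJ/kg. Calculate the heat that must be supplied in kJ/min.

liquid -0.0515→197 °C: 474.89 kJ/kg
vaporisation at 197 °C: 800 kJ/kg
vapour 197→218 °C: 32.76 kJ/kg
Δh = 474.89 + 800 + 32.76 = 1307.7 kJ/kg
Q = ṁ·Δh = 1795 kg/h × 1307.7 kJ/kg = 2.3472e+06 kJ/h
|Q| = 652.01 kW = 39121 kJ/min

Q = 39100 kJ/min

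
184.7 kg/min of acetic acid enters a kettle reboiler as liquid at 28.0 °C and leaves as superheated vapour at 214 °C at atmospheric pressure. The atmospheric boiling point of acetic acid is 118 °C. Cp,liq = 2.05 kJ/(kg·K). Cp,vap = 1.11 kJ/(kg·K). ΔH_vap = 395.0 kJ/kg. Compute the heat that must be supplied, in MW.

Q = 2.11 MW

liquid 28.0→118 °C: 184.5 kJ/kg
vaporisation at 118 °C: 395 kJ/kg
vapour 118→214 °C: 106.56 kJ/kg
Δh = 184.5 + 395 + 106.56 = 686.06 kJ/kg
Q = ṁ·Δh = 184.7 kg/min × 686.06 kJ/kg = 126720 kJ/min
|Q| = 2111.9 kW = 2.1119 MW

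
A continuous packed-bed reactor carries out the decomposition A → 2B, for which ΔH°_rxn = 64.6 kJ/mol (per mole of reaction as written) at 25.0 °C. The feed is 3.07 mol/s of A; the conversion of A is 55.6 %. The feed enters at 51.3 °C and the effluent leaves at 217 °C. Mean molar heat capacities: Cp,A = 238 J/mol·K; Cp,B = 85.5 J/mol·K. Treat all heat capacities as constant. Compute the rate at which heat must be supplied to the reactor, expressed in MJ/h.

Q_in = 754 MJ/h

Extent of reaction ξ = 0.556 × 3.07 = 1.7069 mol/s
Reaction term: ξ·ΔH°_rxn = 1.7069 × 64.6 = 110.27 kJ/s
Sensible, feed 51.3→25 °C: -19.216 kJ/s
Outlet flows (mol/s): A 1.3631, B 3.4138
Sensible, products 25→217 °C: 118.33 kJ/s
Q = ΔH = 209.38 kJ/s = 209.38 kW
Heat supplied = 753.77 MJ/h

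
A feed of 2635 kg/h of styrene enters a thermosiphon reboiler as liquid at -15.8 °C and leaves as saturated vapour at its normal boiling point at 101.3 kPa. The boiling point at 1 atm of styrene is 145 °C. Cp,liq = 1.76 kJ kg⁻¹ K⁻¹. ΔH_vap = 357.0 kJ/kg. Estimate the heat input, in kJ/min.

Q = 28100 kJ/min

liquid -15.8→145 °C: 283.01 kJ/kg
vaporisation at 145 °C: 357 kJ/kg
Δh = 283.01 + 357 = 640.01 kJ/kg
Q = ṁ·Δh = 2635 kg/h × 640.01 kJ/kg = 1.6864e+06 kJ/h
|Q| = 468.45 kW = 28107 kJ/min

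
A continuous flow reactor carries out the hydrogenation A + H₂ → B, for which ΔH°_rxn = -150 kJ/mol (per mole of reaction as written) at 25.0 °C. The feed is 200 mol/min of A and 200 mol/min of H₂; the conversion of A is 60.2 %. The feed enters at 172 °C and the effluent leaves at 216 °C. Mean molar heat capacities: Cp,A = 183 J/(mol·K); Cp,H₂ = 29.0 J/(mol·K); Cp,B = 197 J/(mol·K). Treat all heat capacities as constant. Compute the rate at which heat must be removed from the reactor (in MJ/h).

Q_out = 992 MJ/h

Extent of reaction ξ = 0.602 × 200 = 120.4 mol/min
Reaction term: ξ·ΔH°_rxn = 120.4 × -150 = -18060 kJ/min
Sensible, feed 172→25 °C: -6232.8 kJ/min
Outlet flows (mol/min): A 79.6, H₂ 79.6, B 120.4
Sensible, products 25→216 °C: 7753.5 kJ/min
Q = ΔH = -16539 kJ/min = -275.66 kW
Heat removed = 992.36 MJ/h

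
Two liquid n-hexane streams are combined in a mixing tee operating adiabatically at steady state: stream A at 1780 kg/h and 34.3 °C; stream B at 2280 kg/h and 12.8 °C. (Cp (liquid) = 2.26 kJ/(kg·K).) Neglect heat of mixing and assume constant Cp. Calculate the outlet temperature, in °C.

Adiabatic, steady state ⇒ Σ ṁᵢCp,ᵢ(T_out − Tᵢ) = 0
Σ ṁᵢCp,ᵢTᵢ = 1780×2.26×34.3 + 2280×2.26×12.8 = 203940
Σ ṁᵢCp,ᵢ = 1780×2.26 + 2280×2.26 = 9175.6
T_out = 203940 / 9175.6 = 22.226 °C

T_out = 22.2 °C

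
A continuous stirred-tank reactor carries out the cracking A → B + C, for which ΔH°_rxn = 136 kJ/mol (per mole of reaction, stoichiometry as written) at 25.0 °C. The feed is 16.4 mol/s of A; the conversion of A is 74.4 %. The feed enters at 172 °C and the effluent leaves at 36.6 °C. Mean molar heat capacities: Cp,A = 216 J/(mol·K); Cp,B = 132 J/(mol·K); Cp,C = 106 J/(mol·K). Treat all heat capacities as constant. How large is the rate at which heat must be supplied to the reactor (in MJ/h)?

Extent of reaction ξ = 0.744 × 16.4 = 12.202 mol/s
Reaction term: ξ·ΔH°_rxn = 12.202 × 136 = 1659.4 kJ/s
Sensible, feed 172→25 °C: -520.73 kJ/s
Outlet flows (mol/s): A 4.1984, B 12.202, C 12.202
Sensible, products 25→36.6 °C: 44.206 kJ/s
Q = ΔH = 1182.9 kJ/s = 1182.9 kW
Heat supplied = 4258.4 MJ/h

Q_in = 4260 MJ/h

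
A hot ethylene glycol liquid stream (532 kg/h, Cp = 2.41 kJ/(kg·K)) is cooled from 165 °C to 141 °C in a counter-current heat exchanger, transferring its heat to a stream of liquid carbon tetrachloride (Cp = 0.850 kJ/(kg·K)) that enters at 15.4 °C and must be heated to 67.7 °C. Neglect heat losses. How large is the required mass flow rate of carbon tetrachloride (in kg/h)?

ṁ_c = 692 kg/h

Heat released by hot stream: Q = 532 × 2.41 × (165 − 141) = 30771 kJ/h
Energy balance on cold side (adiabatic exchanger): Q = ṁ_c·Cp_c·(T_c,out − T_c,in)
ṁ_c = 30771 / [0.850 × (67.7 − 15.4)] = 692.18 kg/h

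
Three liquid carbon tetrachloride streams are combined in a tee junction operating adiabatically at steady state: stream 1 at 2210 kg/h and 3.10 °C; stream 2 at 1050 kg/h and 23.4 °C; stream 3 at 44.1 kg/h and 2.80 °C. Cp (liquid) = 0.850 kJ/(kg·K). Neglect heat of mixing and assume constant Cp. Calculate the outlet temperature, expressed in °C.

T_out = 9.55 °C

Adiabatic, steady state ⇒ Σ ṁᵢCp,ᵢ(T_out − Tᵢ) = 0
T_out = Σ ṁᵢCp,ᵢTᵢ / Σ ṁᵢCp,ᵢ
      = 26813 / 2808.5 = 9.5471 °C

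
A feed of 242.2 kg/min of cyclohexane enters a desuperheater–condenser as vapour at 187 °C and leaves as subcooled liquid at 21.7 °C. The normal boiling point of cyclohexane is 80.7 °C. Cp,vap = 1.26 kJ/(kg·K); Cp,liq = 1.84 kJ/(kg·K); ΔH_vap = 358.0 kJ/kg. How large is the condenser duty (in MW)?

Q_c = 2.42 MW

vapour 187→80.7 °C: -133.94 kJ/kg
condensation at 80.7 °C: -358 kJ/kg
liquid 80.7→21.7 °C: -108.56 kJ/kg
Δh = -133.94 + -358 + -108.56 = -600.5 kJ/kg
Q = ṁ·Δh = 242.2 kg/min × -600.5 kJ/kg = -145440 kJ/min
|Q| = 2424 kW = 2.424 MW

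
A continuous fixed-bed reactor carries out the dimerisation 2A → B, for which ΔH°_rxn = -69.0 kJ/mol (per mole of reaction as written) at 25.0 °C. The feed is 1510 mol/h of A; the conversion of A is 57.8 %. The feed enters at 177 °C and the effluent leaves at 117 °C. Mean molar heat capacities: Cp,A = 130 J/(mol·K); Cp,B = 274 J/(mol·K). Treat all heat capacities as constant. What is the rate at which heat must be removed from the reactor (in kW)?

Q_out = 11.5 kW

Extent of reaction ξ = 0.578 × 1510 / 2 = 436.39 mol/h
Reaction term: ξ·ΔH°_rxn = 436.39 × -69.0 = -30111 kJ/h
Sensible, feed 177→25 °C: -29838 kJ/h
Outlet flows (mol/h): A 637.22, B 436.39
Sensible, products 25→117 °C: 18622 kJ/h
Q = ΔH = -41327 kJ/h = -11.48 kW
Heat removed = 11.48 kW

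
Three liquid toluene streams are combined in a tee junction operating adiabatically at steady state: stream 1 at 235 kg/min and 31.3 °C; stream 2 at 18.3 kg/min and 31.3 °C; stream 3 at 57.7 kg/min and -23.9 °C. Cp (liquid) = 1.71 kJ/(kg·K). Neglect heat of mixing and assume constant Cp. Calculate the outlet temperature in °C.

T_out = 21.1 °C

No heat crosses the boundary, so H_out = H_in.
T_out = Σ ṁᵢCp,ᵢTᵢ / Σ ṁᵢCp,ᵢ
      = 11199 / 531.81 = 21.059 °C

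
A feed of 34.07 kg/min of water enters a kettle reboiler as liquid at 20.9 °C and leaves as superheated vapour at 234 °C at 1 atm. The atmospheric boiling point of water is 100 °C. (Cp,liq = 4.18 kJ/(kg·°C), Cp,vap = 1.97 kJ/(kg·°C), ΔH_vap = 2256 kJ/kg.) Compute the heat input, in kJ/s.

Q = 1620 kJ/s

liquid 20.9→100 °C: 330.64 kJ/kg
vaporisation at 100 °C: 2256 kJ/kg
vapour 100→234 °C: 263.98 kJ/kg
Δh = 330.64 + 2256 + 263.98 = 2850.6 kJ/kg
Q = ṁ·Δh = 34.07 kg/min × 2850.6 kJ/kg = 97121 kJ/min
|Q| = 1618.7 kW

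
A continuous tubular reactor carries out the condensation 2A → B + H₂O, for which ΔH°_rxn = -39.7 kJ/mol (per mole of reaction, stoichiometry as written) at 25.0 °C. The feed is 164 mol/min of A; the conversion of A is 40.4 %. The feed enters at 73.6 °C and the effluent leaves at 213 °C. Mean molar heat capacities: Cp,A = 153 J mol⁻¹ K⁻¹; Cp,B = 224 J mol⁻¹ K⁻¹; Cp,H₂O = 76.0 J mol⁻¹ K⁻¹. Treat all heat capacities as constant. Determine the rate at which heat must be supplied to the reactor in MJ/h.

Q_in = 129 MJ/h

Extent of reaction ξ = 0.404 × 164 / 2 = 33.128 mol/min
Reaction term: ξ·ΔH°_rxn = 33.128 × -39.7 = -1315.2 kJ/min
Sensible, feed 73.6→25 °C: -1219.5 kJ/min
Outlet flows (mol/min): A 97.744, B 33.128, H₂O 33.128
Sensible, products 25→213 °C: 4679.9 kJ/min
Q = ΔH = 2145.3 kJ/min = 35.755 kW
Heat supplied = 128.72 MJ/h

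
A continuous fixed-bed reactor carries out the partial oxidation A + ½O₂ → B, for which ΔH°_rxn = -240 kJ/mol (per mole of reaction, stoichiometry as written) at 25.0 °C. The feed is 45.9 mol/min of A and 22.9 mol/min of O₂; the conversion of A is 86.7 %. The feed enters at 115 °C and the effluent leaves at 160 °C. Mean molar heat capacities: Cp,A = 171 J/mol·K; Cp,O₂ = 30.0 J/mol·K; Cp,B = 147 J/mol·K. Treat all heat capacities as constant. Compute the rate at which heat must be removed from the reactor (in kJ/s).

Extent of reaction ξ = 0.867 × 45.9 = 39.795 mol/min
Reaction term: ξ·ΔH°_rxn = 39.795 × -240 = -9550.9 kJ/min
Sensible, feed 115→25 °C: -768.23 kJ/min
Outlet flows (mol/min): A 6.1047, O₂ 3.0023, B 39.795
Sensible, products 25→160 °C: 942.82 kJ/min
Q = ΔH = -9376.3 kJ/min = -156.27 kW
Heat removed = 156.27 kJ/s

Q_out = 156 kJ/s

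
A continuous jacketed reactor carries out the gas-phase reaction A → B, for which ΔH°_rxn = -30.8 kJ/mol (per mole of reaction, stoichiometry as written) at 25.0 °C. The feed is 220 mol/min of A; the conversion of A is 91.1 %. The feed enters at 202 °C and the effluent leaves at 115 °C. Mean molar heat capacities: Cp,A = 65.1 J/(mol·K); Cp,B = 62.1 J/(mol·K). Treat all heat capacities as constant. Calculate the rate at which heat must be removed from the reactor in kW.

Q_out = 125 kW

Extent of reaction ξ = 0.911 × 220 = 200.42 mol/min
Reaction term: ξ·ΔH°_rxn = 200.42 × -30.8 = -6172.9 kJ/min
Sensible, feed 202→25 °C: -2535 kJ/min
Outlet flows (mol/min): A 19.58, B 200.42
Sensible, products 25→115 °C: 1234.9 kJ/min
Q = ΔH = -7473.1 kJ/min = -124.55 kW
Heat removed = 124.55 kW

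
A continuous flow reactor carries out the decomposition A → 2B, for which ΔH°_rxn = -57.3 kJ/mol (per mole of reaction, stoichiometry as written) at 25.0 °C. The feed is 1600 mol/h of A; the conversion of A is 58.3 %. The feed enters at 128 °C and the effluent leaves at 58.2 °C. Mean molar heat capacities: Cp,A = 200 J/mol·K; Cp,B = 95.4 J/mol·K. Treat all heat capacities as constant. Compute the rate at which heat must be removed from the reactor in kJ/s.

Q_out = 21.1 kJ/s

Extent of reaction ξ = 0.583 × 1600 = 932.8 mol/h
Reaction term: ξ·ΔH°_rxn = 932.8 × -57.3 = -53449 kJ/h
Sensible, feed 128→25 °C: -32960 kJ/h
Outlet flows (mol/h): A 667.2, B 1865.6
Sensible, products 25→58.2 °C: 10339 kJ/h
Q = ΔH = -76070 kJ/h = -21.131 kW
Heat removed = 21.131 kJ/s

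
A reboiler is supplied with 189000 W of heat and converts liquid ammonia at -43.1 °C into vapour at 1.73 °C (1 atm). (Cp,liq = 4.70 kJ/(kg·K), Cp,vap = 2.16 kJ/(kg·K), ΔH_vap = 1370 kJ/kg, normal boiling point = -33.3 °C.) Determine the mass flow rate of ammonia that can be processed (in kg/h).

Δh = 4.70×(-33.3−-43.1) + 1370 + 2.16×(1.73−-33.3) = 1491.7 kJ/kg
Q = 189000 W = 189 kJ/s = 680400 kJ/h
ṁ = Q/Δh = 680400 / 1491.7 = 456.12 kg/h

ṁ = 456 kg/h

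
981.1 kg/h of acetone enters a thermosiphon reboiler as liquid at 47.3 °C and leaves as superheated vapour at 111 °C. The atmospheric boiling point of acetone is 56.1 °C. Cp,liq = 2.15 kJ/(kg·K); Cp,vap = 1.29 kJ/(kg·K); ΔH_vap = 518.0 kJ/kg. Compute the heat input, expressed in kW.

Q = 166 kW

liquid 47.3→56.1 °C: 18.92 kJ/kg
vaporisation at 56.1 °C: 518 kJ/kg
vapour 56.1→111 °C: 70.821 kJ/kg
Δh = 18.92 + 518 + 70.821 = 607.74 kJ/kg
Q = ṁ·Δh = 981.1 kg/h × 607.74 kJ/kg = 596250 kJ/h
|Q| = 165.63 kW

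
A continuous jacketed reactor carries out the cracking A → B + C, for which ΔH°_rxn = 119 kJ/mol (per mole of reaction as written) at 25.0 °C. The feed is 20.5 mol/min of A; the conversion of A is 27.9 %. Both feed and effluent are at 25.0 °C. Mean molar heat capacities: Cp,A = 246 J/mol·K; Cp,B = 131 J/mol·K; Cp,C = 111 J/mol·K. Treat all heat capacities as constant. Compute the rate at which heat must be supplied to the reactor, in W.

Q_in = 11300 W

Extent of reaction ξ = 0.279 × 20.5 = 5.7195 mol/min
Reaction term: ξ·ΔH°_rxn = 5.7195 × 119 = 680.62 kJ/min
Q = ΔH = 680.62 kJ/min = 11.344 kW
Heat supplied = 11344 W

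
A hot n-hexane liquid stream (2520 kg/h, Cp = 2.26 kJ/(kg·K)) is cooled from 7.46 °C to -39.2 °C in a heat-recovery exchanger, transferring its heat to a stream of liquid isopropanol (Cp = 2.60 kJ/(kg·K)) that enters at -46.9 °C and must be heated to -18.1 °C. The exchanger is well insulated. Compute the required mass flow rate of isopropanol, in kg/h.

Heat released by hot stream: Q = 2520 × 2.26 × (7.46 − -39.2) = 265740 kJ/h
Energy balance on cold side (adiabatic exchanger): Q = ṁ_c·Cp_c·(T_c,out − T_c,in)
ṁ_c = 265740 / [2.60 × (-18.1 − -46.9)] = 3548.9 kg/h

ṁ_c = 3550 kg/h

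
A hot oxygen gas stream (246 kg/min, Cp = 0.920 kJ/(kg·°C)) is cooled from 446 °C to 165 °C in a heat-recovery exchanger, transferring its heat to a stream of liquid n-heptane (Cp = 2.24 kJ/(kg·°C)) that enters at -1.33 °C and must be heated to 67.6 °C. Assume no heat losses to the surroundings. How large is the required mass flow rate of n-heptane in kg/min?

ṁ_c = 412 kg/min

Heat released by hot stream: Q = 246 × 0.920 × (446 − 165) = 63596 kJ/min
Energy balance on cold side (adiabatic exchanger): Q = ṁ_c·Cp_c·(T_c,out − T_c,in)
ṁ_c = 63596 / [2.24 × (67.6 − -1.33)] = 411.88 kg/min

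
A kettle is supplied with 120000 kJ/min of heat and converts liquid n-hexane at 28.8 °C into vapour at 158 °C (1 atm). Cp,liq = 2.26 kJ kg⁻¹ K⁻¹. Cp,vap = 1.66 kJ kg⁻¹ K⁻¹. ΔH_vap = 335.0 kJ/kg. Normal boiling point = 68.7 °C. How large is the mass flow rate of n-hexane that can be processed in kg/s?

Δh = 2.26×(68.7−28.8) + 335.0 + 1.66×(158−68.7) = 573.41 kJ/kg
Q = 120000 kJ/min = 2000 kJ/s = 2000 kJ/s
ṁ = Q/Δh = 2000 / 573.41 = 3.4879 kg/s

ṁ = 3.49 kg/s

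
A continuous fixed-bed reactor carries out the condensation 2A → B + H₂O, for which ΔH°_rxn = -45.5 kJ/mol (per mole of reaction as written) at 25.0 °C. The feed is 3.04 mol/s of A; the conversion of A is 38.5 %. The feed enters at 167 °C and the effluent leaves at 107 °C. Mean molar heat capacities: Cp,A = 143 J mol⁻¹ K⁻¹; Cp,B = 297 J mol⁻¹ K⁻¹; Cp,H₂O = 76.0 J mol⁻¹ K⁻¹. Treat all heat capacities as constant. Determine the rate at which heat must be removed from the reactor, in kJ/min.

Extent of reaction ξ = 0.385 × 3.04 / 2 = 0.5852 mol/s
Reaction term: ξ·ΔH°_rxn = 0.5852 × -45.5 = -26.627 kJ/s
Sensible, feed 167→25 °C: -61.73 kJ/s
Outlet flows (mol/s): A 1.8696, B 0.5852, H₂O 0.5852
Sensible, products 25→107 °C: 39.822 kJ/s
Q = ΔH = -48.535 kJ/s = -48.535 kW
Heat removed = 2912.1 kJ/min

Q_out = 2910 kJ/min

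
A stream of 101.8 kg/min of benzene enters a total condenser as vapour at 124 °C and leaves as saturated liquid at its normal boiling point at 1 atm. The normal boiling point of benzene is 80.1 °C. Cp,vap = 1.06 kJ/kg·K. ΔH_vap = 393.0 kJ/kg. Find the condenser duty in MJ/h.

Q_c = 2680 MJ/h

vapour 124→80.1 °C: -46.534 kJ/kg
condensation at 80.1 °C: -393 kJ/kg
Δh = -46.534 + -393 = -439.53 kJ/kg
Q = ṁ·Δh = 101.8 kg/min × -439.53 kJ/kg = -44745 kJ/min
|Q| = 745.74 kW = 2684.7 MJ/h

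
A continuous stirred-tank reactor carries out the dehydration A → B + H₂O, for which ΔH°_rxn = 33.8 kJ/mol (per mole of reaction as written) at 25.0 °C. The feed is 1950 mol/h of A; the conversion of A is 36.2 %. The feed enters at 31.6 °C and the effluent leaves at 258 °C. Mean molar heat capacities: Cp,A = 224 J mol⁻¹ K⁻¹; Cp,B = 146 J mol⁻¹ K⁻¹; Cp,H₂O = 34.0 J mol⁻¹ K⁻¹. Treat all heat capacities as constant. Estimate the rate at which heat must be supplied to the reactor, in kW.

Q_in = 32.1 kW

Extent of reaction ξ = 0.362 × 1950 = 705.9 mol/h
Reaction term: ξ·ΔH°_rxn = 705.9 × 33.8 = 23859 kJ/h
Sensible, feed 31.6→25 °C: -2882.9 kJ/h
Outlet flows (mol/h): A 1244.1, B 705.9, H₂O 705.9
Sensible, products 25→258 °C: 94538 kJ/h
Q = ΔH = 115510 kJ/h = 32.087 kW
Heat supplied = 32.087 kW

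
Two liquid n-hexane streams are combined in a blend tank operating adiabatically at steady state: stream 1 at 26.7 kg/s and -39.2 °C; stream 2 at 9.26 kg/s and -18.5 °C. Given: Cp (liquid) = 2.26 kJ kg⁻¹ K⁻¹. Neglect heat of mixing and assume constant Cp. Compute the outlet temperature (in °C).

T_out = -33.9 °C

Energy balance with Q = 0: Σ ṁᵢCp,ᵢ(T_out − Tᵢ) = 0
Σ ṁᵢCp,ᵢTᵢ = 26.7×2.26×-39.2 + 9.26×2.26×-18.5 = -2752.6
Σ ṁᵢCp,ᵢ = 26.7×2.26 + 9.26×2.26 = 81.27
T_out = -2752.6 / 81.27 = -33.87 °C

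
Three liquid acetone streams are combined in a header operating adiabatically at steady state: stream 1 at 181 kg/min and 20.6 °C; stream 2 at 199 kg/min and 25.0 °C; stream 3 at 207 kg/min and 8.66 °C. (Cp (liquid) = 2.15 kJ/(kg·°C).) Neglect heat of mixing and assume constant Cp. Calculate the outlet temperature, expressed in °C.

Adiabatic, steady state ⇒ Σ ṁᵢCp,ᵢ(T_out − Tᵢ) = 0
Σ ṁᵢCp,ᵢTᵢ = 181×2.15×20.6 + 199×2.15×25.0 + 207×2.15×8.66 = 22567
Σ ṁᵢCp,ᵢ = 181×2.15 + 199×2.15 + 207×2.15 = 1262
T_out = 22567 / 1262 = 17.881 °C

T_out = 17.9 °C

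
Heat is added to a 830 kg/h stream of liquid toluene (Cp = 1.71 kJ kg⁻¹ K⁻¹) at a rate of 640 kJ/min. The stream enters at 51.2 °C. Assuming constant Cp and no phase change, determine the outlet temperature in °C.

T_out = 78.3 °C

Q = 640 kJ/min = 38400 kJ/h
ΔT = Q/(ṁ·Cp) = 38400/(830×1.71) = 27.056 K
T_out = 51.2 + 27.056 = 78.256 °C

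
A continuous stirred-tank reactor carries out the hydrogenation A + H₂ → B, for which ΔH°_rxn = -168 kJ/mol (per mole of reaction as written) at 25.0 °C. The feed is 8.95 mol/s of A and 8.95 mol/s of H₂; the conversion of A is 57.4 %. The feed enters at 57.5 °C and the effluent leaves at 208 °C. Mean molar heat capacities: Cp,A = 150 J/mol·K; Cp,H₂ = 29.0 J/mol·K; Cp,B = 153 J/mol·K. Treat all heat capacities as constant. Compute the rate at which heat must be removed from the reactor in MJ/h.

Extent of reaction ξ = 0.574 × 8.95 = 5.1373 mol/s
Reaction term: ξ·ΔH°_rxn = 5.1373 × -168 = -863.07 kJ/s
Sensible, feed 57.5→25 °C: -52.067 kJ/s
Outlet flows (mol/s): A 3.8127, H₂ 3.8127, B 5.1373
Sensible, products 25→208 °C: 268.73 kJ/s
Q = ΔH = -646.4 kJ/s = -646.4 kW
Heat removed = 2327 MJ/h

Q_out = 2330 MJ/h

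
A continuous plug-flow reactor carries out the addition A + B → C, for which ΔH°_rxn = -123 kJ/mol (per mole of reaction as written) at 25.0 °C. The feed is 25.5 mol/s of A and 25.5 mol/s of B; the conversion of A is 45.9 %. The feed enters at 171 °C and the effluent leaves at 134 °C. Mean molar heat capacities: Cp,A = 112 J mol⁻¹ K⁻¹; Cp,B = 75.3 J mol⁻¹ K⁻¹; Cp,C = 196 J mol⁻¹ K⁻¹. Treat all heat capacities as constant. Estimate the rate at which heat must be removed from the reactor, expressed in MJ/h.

Extent of reaction ξ = 0.459 × 25.5 = 11.705 mol/s
Reaction term: ξ·ΔH°_rxn = 11.705 × -123 = -1439.7 kJ/s
Sensible, feed 171→25 °C: -697.32 kJ/s
Outlet flows (mol/s): A 13.795, B 13.795, C 11.705
Sensible, products 25→134 °C: 531.7 kJ/s
Q = ΔH = -1605.3 kJ/s = -1605.3 kW
Heat removed = 5779 MJ/h

Q_out = 5780 MJ/h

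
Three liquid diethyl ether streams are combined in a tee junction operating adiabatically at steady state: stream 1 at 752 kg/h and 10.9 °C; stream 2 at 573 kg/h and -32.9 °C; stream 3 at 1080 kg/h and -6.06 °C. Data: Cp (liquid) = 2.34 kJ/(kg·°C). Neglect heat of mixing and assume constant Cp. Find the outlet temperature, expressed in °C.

T_out = -7.15 °C

No heat crosses the boundary, so H_out = H_in.
Σ ṁᵢCp,ᵢTᵢ = 752×2.34×10.9 + 573×2.34×-32.9 + 1080×2.34×-6.06 = -40247
Σ ṁᵢCp,ᵢ = 752×2.34 + 573×2.34 + 1080×2.34 = 5627.7
T_out = -40247 / 5627.7 = -7.1516 °C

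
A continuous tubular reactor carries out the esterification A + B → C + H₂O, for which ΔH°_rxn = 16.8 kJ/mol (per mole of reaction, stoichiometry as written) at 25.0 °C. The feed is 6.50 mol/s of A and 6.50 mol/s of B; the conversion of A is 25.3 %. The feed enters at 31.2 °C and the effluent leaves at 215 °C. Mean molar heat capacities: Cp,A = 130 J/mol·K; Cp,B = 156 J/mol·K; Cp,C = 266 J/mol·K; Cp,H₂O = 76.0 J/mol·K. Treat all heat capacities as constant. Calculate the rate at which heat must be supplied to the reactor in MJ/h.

Q_in = 1390 MJ/h

Extent of reaction ξ = 0.253 × 6.50 = 1.6445 mol/s
Reaction term: ξ·ΔH°_rxn = 1.6445 × 16.8 = 27.628 kJ/s
Sensible, feed 31.2→25 °C: -11.526 kJ/s
Outlet flows (mol/s): A 4.8555, B 4.8555, C 1.6445, H₂O 1.6445
Sensible, products 25→215 °C: 370.71 kJ/s
Q = ΔH = 386.81 kJ/s = 386.81 kW
Heat supplied = 1392.5 MJ/h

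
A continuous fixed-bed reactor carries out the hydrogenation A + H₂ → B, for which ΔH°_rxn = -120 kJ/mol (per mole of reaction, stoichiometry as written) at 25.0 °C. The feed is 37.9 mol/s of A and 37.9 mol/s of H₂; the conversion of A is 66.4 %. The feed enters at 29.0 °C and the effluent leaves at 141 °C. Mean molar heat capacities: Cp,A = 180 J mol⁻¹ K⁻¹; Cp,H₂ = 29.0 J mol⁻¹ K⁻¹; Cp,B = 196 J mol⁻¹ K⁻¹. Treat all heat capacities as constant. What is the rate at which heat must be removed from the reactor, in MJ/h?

Extent of reaction ξ = 0.664 × 37.9 = 25.166 mol/s
Reaction term: ξ·ΔH°_rxn = 25.166 × -120 = -3019.9 kJ/s
Sensible, feed 29.0→25 °C: -31.684 kJ/s
Outlet flows (mol/s): A 12.734, H₂ 12.734, B 25.166
Sensible, products 25→141 °C: 880.9 kJ/s
Q = ΔH = -2170.7 kJ/s = -2170.7 kW
Heat removed = 7814.4 MJ/h

Q_out = 7810 MJ/h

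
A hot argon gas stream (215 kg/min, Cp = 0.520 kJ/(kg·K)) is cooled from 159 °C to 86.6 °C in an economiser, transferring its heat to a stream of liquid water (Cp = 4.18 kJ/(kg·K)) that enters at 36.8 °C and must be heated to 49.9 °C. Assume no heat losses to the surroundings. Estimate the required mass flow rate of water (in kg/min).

ṁ_c = 148 kg/min

Heat released by hot stream: Q = 215 × 0.520 × (159 − 86.6) = 8094.3 kJ/min
Energy balance on cold side (adiabatic exchanger): Q = ṁ_c·Cp_c·(T_c,out − T_c,in)
ṁ_c = 8094.3 / [4.18 × (49.9 − 36.8)] = 147.82 kg/min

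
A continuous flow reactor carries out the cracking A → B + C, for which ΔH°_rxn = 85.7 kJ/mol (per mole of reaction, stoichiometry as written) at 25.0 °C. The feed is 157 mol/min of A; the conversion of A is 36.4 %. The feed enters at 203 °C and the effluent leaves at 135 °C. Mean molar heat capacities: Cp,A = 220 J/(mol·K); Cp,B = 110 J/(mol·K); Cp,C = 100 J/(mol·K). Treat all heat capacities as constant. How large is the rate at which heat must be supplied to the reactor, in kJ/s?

Extent of reaction ξ = 0.364 × 157 = 57.148 mol/min
Reaction term: ξ·ΔH°_rxn = 57.148 × 85.7 = 4897.6 kJ/min
Sensible, feed 203→25 °C: -6148.1 kJ/min
Outlet flows (mol/min): A 99.852, B 57.148, C 57.148
Sensible, products 25→135 °C: 3736.5 kJ/min
Q = ΔH = 2486 kJ/min = 41.433 kW
Heat supplied = 41.433 kJ/s

Q_in = 41.4 kJ/s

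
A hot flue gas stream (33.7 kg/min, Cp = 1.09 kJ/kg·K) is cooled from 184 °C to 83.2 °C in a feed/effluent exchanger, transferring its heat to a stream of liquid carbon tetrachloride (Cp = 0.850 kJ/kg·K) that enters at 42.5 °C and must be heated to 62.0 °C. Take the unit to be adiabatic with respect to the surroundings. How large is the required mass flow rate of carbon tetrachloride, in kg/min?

ṁ_c = 223 kg/min

Heat released by hot stream: Q = 33.7 × 1.09 × (184 − 83.2) = 3702.7 kJ/min
Energy balance on cold side (adiabatic exchanger): Q = ṁ_c·Cp_c·(T_c,out − T_c,in)
ṁ_c = 3702.7 / [0.850 × (62.0 − 42.5)] = 223.39 kg/min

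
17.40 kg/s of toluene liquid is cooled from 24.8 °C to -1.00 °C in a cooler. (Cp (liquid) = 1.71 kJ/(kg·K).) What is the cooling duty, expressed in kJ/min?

Q_c = 46100 kJ/min

Q = ṁ·Cp·ΔT = 17.40 × 1.71 × (-1.00 − 24.8) = -767.65 kJ/s
Cooling duty = 46059 kJ/min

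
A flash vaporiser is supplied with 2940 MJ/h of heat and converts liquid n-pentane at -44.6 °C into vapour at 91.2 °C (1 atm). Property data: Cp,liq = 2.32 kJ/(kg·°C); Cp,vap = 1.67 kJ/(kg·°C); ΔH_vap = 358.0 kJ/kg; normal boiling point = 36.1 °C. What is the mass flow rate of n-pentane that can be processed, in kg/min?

Δh = 2.32×(36.1−-44.6) + 358.0 + 1.67×(91.2−36.1) = 637.24 kJ/kg
Q = 2940 MJ/h = 816.67 kJ/s = 49000 kJ/min
ṁ = Q/Δh = 49000 / 637.24 = 76.894 kg/min

ṁ = 76.9 kg/min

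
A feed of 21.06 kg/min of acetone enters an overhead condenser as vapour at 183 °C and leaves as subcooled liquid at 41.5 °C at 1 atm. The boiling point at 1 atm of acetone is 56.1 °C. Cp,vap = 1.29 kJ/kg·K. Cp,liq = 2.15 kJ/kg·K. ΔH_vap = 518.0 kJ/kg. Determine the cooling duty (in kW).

Q_c = 250 kW

vapour 183→56.1 °C: -163.7 kJ/kg
condensation at 56.1 °C: -518 kJ/kg
liquid 56.1→41.5 °C: -31.39 kJ/kg
Δh = -163.7 + -518 + -31.39 = -713.09 kJ/kg
Q = ṁ·Δh = 21.06 kg/min × -713.09 kJ/kg = -15018 kJ/min
|Q| = 250.29 kW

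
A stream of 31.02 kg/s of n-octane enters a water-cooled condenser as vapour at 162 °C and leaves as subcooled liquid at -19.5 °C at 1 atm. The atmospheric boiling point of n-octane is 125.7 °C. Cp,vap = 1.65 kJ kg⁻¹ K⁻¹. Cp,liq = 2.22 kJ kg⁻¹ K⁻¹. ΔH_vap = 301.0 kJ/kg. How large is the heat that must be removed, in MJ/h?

Q_c = 76300 MJ/h

vapour 162→125.7 °C: -59.895 kJ/kg
condensation at 125.7 °C: -301 kJ/kg
liquid 125.7→-19.5 °C: -322.34 kJ/kg
Δh = -59.895 + -301 + -322.34 = -683.24 kJ/kg
Q = ṁ·Δh = 31.02 kg/s × -683.24 kJ/kg = -21194 kJ/s
|Q| = 21194 kW = 76299 MJ/h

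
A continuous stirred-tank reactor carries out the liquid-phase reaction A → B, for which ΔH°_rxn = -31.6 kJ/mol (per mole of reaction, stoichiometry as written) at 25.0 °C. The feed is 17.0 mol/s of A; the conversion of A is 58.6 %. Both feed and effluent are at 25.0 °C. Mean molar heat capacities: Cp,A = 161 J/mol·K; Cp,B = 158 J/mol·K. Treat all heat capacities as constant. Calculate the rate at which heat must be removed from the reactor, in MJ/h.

Q_out = 1130 MJ/h

Extent of reaction ξ = 0.586 × 17.0 = 9.962 mol/s
Reaction term: ξ·ΔH°_rxn = 9.962 × -31.6 = -314.8 kJ/s
Q = ΔH = -314.8 kJ/s = -314.8 kW
Heat removed = 1133.3 MJ/h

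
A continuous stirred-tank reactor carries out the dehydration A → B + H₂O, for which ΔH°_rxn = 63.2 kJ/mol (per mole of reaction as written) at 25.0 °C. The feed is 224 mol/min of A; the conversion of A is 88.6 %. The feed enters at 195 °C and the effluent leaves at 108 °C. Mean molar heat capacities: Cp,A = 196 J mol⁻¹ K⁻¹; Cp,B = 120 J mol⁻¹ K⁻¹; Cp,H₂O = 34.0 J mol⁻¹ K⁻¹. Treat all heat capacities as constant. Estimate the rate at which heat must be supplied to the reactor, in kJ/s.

Q_in = 134 kJ/s

Extent of reaction ξ = 0.886 × 224 = 198.46 mol/min
Reaction term: ξ·ΔH°_rxn = 198.46 × 63.2 = 12543 kJ/min
Sensible, feed 195→25 °C: -7463.7 kJ/min
Outlet flows (mol/min): A 25.536, B 198.46, H₂O 198.46
Sensible, products 25→108 °C: 2952.2 kJ/min
Q = ΔH = 8031.4 kJ/min = 133.86 kW
Heat supplied = 133.86 kJ/s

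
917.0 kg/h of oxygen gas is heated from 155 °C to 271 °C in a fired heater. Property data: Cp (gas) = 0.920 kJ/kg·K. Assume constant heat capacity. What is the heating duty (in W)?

Q = 27200 W

Q = ṁ·Cp·ΔT = 917.0 × 0.920 × (271 − 155) = 97862 kJ/h
Converting: 97862 / 3600 s = 27.184 kW
Heating duty = 27184 W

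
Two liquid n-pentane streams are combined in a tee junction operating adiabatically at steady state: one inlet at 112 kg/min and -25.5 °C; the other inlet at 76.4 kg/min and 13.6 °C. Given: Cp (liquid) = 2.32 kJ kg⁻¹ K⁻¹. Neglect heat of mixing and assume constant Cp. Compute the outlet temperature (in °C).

T_out = -9.64 °C

No heat crosses the boundary, so H_out = H_in.
Σ ṁᵢCp,ᵢTᵢ = 112×2.32×-25.5 + 76.4×2.32×13.6 = -4215.3
Σ ṁᵢCp,ᵢ = 112×2.32 + 76.4×2.32 = 437.09
T_out = -4215.3 / 437.09 = -9.6442 °C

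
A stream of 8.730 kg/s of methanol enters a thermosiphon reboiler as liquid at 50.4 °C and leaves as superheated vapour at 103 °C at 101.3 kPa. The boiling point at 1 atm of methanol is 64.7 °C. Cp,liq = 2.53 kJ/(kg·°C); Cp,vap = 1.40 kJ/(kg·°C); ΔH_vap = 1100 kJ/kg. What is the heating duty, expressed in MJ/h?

Q = 37400 MJ/h

liquid 50.4→64.7 °C: 36.179 kJ/kg
vaporisation at 64.7 °C: 1100 kJ/kg
vapour 64.7→103 °C: 53.62 kJ/kg
Δh = 36.179 + 1100 + 53.62 = 1189.8 kJ/kg
Q = ṁ·Δh = 8.730 kg/s × 1189.8 kJ/kg = 10387 kJ/s
|Q| = 10387 kW = 37393 MJ/h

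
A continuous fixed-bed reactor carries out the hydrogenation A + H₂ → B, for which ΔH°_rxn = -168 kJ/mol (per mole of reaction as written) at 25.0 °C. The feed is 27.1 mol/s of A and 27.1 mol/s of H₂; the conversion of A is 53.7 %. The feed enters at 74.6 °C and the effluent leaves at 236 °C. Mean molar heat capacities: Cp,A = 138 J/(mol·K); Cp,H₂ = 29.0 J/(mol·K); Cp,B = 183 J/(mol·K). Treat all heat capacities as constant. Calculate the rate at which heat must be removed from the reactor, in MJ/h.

Extent of reaction ξ = 0.537 × 27.1 = 14.553 mol/s
Reaction term: ξ·ΔH°_rxn = 14.553 × -168 = -2444.9 kJ/s
Sensible, feed 74.6→25 °C: -224.47 kJ/s
Outlet flows (mol/s): A 12.547, H₂ 12.547, B 14.553
Sensible, products 25→236 °C: 1004.1 kJ/s
Q = ΔH = -1665.3 kJ/s = -1665.3 kW
Heat removed = 5995 MJ/h

Q_out = 5990 MJ/h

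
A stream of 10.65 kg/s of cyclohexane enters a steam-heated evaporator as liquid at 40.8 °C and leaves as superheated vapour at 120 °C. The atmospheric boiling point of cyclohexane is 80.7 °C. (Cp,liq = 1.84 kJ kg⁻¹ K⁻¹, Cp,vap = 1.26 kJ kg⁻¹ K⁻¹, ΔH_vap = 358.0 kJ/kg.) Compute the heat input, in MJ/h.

Q = 18400 MJ/h

liquid 40.8→80.7 °C: 73.416 kJ/kg
vaporisation at 80.7 °C: 358 kJ/kg
vapour 80.7→120 °C: 49.518 kJ/kg
Δh = 73.416 + 358 + 49.518 = 480.93 kJ/kg
Q = ṁ·Δh = 10.65 kg/s × 480.93 kJ/kg = 5121.9 kJ/s
|Q| = 5121.9 kW = 18439 MJ/h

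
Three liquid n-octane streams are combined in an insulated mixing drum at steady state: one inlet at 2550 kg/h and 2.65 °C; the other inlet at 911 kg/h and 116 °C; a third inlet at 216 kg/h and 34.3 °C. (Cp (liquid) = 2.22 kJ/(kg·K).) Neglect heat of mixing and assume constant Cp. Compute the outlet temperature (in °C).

T_out = 32.6 °C

No heat crosses the boundary, so H_out = H_in.
T_out = Σ ṁᵢCp,ᵢTᵢ / Σ ṁᵢCp,ᵢ
      = 266050 / 8162.9 = 32.592 °C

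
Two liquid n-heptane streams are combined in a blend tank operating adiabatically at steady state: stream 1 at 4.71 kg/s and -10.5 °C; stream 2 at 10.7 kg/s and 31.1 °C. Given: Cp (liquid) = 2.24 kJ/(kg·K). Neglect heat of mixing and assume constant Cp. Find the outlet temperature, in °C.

T_out = 18.4 °C

Energy balance with Q = 0: Σ ṁᵢCp,ᵢ(T_out − Tᵢ) = 0
T_out = Σ ṁᵢCp,ᵢTᵢ / Σ ṁᵢCp,ᵢ
      = 634.63 / 34.518 = 18.385 °C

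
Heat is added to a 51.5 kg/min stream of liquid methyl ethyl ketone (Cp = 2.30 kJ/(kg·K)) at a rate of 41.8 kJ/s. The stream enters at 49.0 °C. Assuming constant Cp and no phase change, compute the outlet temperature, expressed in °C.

Q = 41.8 kJ/s = 2508 kJ/min
ΔT = Q/(ṁ·Cp) = 2508/(51.5×2.30) = 21.173 K
T_out = 49.0 + 21.173 = 70.173 °C

T_out = 70.2 °C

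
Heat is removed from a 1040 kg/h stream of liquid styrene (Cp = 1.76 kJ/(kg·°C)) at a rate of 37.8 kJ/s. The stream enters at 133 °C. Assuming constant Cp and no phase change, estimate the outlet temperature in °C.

Q = 37.8 kJ/s = 136080 kJ/h
ΔT = Q/(ṁ·Cp) = 136080/(1040×1.76) = 74.344 K
T_out = 133 − 74.344 = 58.656 °C

T_out = 58.7 °C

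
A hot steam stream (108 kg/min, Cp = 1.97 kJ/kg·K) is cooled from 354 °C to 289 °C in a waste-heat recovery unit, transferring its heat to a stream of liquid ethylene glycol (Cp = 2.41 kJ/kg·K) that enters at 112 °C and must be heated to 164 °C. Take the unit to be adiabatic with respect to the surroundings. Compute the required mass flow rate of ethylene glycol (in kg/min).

Heat released by hot stream: Q = 108 × 1.97 × (354 − 289) = 13829 kJ/min
Energy balance on cold side (adiabatic exchanger): Q = ṁ_c·Cp_c·(T_c,out − T_c,in)
ṁ_c = 13829 / [2.41 × (164 − 112)] = 110.35 kg/min

ṁ_c = 110 kg/min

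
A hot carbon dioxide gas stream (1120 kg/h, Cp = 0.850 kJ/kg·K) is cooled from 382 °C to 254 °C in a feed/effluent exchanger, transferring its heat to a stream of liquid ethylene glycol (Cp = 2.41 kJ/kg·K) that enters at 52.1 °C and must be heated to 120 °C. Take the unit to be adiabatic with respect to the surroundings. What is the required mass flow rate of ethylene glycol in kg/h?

ṁ_c = 745 kg/h

Heat released by hot stream: Q = 1120 × 0.850 × (382 − 254) = 121860 kJ/h
Energy balance on cold side (adiabatic exchanger): Q = ṁ_c·Cp_c·(T_c,out − T_c,in)
ṁ_c = 121860 / [2.41 × (120 − 52.1)] = 744.66 kg/h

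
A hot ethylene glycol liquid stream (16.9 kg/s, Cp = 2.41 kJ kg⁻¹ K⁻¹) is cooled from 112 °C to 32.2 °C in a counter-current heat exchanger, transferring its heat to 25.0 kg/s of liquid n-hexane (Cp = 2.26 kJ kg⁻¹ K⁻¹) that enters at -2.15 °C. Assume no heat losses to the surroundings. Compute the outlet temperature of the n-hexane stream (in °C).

T_c,out = 55.4 °C

Heat released by hot stream: Q = 16.9 × 2.41 × (112 − 32.2) = 3250.2 kJ/s
Energy balance on cold side (adiabatic exchanger): Q = ṁ_c·Cp_c·(T_c,out − T_c,in)
T_c,out = -2.15 + 3250.2/(25.0 × 2.26) = 55.375 °C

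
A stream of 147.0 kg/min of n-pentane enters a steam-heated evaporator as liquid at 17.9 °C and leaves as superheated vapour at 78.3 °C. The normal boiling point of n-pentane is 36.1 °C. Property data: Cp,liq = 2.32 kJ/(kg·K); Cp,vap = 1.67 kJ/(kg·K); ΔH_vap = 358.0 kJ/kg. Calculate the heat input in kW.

liquid 17.9→36.1 °C: 42.224 kJ/kg
vaporisation at 36.1 °C: 358 kJ/kg
vapour 36.1→78.3 °C: 70.474 kJ/kg
Δh = 42.224 + 358 + 70.474 = 470.7 kJ/kg
Q = ṁ·Δh = 147.0 kg/min × 470.7 kJ/kg = 69193 kJ/min
|Q| = 1153.2 kW

Q = 1150 kW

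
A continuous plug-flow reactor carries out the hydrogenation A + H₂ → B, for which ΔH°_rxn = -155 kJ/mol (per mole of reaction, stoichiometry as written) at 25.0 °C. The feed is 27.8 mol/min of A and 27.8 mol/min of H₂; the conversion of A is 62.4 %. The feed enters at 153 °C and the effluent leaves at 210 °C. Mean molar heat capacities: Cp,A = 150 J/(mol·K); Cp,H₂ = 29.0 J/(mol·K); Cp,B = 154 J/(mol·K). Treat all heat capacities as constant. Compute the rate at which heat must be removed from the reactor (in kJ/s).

Extent of reaction ξ = 0.624 × 27.8 = 17.347 mol/min
Reaction term: ξ·ΔH°_rxn = 17.347 × -155 = -2688.8 kJ/min
Sensible, feed 153→25 °C: -636.95 kJ/min
Outlet flows (mol/min): A 10.453, H₂ 10.453, B 17.347
Sensible, products 25→210 °C: 840.37 kJ/min
Q = ΔH = -2485.4 kJ/min = -41.423 kW
Heat removed = 41.423 kJ/s

Q_out = 41.4 kJ/s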